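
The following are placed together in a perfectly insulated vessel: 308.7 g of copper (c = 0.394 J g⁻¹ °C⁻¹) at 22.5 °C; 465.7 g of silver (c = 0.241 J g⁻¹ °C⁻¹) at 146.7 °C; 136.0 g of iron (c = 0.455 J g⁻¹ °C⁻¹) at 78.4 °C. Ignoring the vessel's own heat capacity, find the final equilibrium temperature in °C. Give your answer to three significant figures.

T_f = 81.3 °C

Σ mᵢcᵢ(T − Tᵢ) = 0  ⇒  T = Σ mᵢcᵢTᵢ / Σ mᵢcᵢ
Σ mᵢcᵢ = 308.7×0.394 + 465.7×0.241 + 136.0×0.455 = 295.7415
Σ mᵢcᵢTᵢ = 121.6278×22.5 + 112.2337×146.7 + 61.88×78.4 = 24053
T = 24053 / 295.7415 = 81.33 °C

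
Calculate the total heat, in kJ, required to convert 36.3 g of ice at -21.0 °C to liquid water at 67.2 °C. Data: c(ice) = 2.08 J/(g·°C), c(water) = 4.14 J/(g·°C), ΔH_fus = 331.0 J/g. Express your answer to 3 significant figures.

q = 23.7 kJ

q1 (heat ice -21.0→0.0 °C): 36.3 × 2.08 × 21.0 = 1586 J
q2 (melt at 0 °C): 36.3 × 331.0 = 12015 J
q3 (heat water 0.0→67.2 °C): 36.3 × 4.14 × 67.2 = 10099 J
Total: 1586 + 12015 + 10099 = 23700 J = 23.7 kJ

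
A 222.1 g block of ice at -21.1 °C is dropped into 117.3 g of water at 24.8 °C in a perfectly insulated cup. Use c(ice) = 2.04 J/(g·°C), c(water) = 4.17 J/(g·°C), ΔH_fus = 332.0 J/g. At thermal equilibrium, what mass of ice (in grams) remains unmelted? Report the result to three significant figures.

m_ice remaining = 214 g

Heat to warm all ice to 0 °C: 222.1×2.04×21.1 = 9560.1 J
Heat released by water cooling to 0 °C: 117.3×4.17×24.8 = 12131 J
12131 J < 9560.1 + 222.1×332.0 = 83297.3 J, so not all ice melts; final T = 0 °C.
Heat left for melting: 12131 − 9560.1 = 2570.9 J
Mass melted = 2570.9 / 332.0 = 7.744 g
Ice remaining = 222.1 − 7.744 = 214.356 g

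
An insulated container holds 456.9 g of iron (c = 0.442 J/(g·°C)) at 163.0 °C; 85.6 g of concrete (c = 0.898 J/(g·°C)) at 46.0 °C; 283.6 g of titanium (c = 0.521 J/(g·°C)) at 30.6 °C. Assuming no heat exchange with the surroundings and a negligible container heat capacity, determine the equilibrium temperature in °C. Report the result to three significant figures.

T_f = 96.1 °C

Σ mᵢcᵢ(T − Tᵢ) = 0  ⇒  T = Σ mᵢcᵢTᵢ / Σ mᵢcᵢ
Σ mᵢcᵢ = 456.9×0.442 + 85.6×0.898 + 283.6×0.521 = 426.5742
Σ mᵢcᵢTᵢ = 201.9498×163.0 + 76.8688×46.0 + 147.7556×30.6 = 40975
T = 40975 / 426.5742 = 96.06 °C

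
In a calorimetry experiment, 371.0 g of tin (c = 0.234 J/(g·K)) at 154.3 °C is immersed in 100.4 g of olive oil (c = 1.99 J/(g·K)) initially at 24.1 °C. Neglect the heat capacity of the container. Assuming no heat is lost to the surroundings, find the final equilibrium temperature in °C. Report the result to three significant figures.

T_f = 63.5 °C

Heat lost by tin = heat gained by olive oil.
(371.0)(0.234)(154.3 − T) = (100.4)(1.99)(T − 24.1)
86.814 (154.3 − T) = 199.796 (T − 24.1)
13395 − 86.814 T = 199.796 T − 4815.1
18210.1 = 286.610 T
T = 63.54 °C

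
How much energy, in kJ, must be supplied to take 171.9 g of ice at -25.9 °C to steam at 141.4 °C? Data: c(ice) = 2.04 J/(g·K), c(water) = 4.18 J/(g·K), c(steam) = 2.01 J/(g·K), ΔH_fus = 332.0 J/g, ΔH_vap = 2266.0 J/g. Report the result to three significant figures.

q = 542 kJ

q1 (heat ice -25.9→0.0 °C): 171.9 × 2.04 × 25.9 = 9083 J
q2 (melt at 0 °C): 171.9 × 332.0 = 57071 J
q3 (heat water 0.0→100.0 °C): 171.9 × 4.18 × 100.0 = 71854 J
q4 (vaporize at 100 °C): 171.9 × 2266.0 = 389525 J
q5 (heat steam 100.0→141.4 °C): 171.9 × 2.01 × 41.4 = 14304 J
Total: 9083 + 57071 + 71854 + 389525 + 14304 = 541837 J = 542 kJ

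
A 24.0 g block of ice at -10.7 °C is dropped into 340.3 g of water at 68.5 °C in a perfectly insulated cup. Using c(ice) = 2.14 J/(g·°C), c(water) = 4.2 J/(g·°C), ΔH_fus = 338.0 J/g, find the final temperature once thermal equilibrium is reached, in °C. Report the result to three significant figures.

Heat to bring ice to 0 °C and melt it: q₁ = 24.0×2.14×10.7 + 24.0×338.0 = 8661.6 J
Heat the water can supply cooling to 0 °C: 340.3×4.2×68.5 = 97904.3 J > q₁, so all ice melts.
Energy balance: 340.3×4.2×(68.5 − T) = 8661.6 + 24.0×4.2×(T − 0)
1429.26(68.5 − T) = 8661.6 + 100.8 T
97904.3 − 8661.6 = 1530.06 T
T = 89242.7 / 1530.06 = 58.33 °C

T_f = 58.3 °C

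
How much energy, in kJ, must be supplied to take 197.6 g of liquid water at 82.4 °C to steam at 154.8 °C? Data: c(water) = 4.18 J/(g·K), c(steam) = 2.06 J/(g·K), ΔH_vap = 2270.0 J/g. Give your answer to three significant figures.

q1 (heat water 82.4→100.0 °C): 197.6 × 4.18 × 17.6 = 14537 J
q2 (vaporize at 100 °C): 197.6 × 2270.0 = 448552 J
q3 (heat steam 100.0→154.8 °C): 197.6 × 2.06 × 54.8 = 22307 J
Total: 14537 + 448552 + 22307 = 485396 J = 485 kJ

q = 485 kJ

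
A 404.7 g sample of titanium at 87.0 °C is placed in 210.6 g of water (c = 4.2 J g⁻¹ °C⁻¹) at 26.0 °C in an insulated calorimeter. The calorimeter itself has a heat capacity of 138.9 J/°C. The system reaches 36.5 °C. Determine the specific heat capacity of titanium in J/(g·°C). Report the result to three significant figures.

c = 0.526 J/(g·°C)

q_gained = (210.6 × 4.2 + 138.9) × (36.5 − 26.0) = 10750 J
q_lost = 404.7 × c × (87.0 − 36.5) = 20437.35 c
Set equal: c = 10750 / 20437.35 = 0.526 J/(g·°C)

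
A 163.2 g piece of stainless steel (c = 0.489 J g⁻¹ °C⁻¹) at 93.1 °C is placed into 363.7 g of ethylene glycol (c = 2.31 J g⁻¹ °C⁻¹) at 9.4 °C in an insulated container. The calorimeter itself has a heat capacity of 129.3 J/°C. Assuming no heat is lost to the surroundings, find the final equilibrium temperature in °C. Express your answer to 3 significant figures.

T_f = 15.8 °C

Heat lost by stainless steel = heat gained by ethylene glycol + calorimeter.
(163.2)(0.489)(93.1 − T) = [(363.7)(2.31) + 129.3](T − 9.4)
79.8048 (93.1 − T) = 969.447 (T − 9.4)
7429.8 − 79.8048 T = 969.447 T − 9112.8
16542.6 = 1049.2518 T
T = 15.77 °C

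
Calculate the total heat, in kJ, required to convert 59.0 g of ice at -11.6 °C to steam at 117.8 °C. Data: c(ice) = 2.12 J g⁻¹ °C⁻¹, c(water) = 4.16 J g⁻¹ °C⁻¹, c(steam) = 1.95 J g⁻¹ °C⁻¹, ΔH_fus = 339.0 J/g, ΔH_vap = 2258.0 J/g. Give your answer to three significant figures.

q = 181 kJ

q1 (heat ice -11.6→0.0 °C): 59.0 × 2.12 × 11.6 = 1451 J
q2 (melt at 0 °C): 59.0 × 339.0 = 20001 J
q3 (heat water 0.0→100.0 °C): 59.0 × 4.16 × 100.0 = 24544 J
q4 (vaporize at 100 °C): 59.0 × 2258.0 = 133222 J
q5 (heat steam 100.0→117.8 °C): 59.0 × 1.95 × 17.8 = 2048 J
Total: 1451 + 20001 + 24544 + 133222 + 2048 = 181266 J = 181 kJ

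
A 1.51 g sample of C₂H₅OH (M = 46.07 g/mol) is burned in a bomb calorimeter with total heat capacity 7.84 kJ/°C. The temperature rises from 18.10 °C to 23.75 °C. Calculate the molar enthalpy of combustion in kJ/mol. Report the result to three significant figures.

ΔH = -1350 kJ/mol

ΔT = 23.75 − 18.10 = 5.65 °C
q_cal = C_cal × ΔT = 7.84 × 5.65 = 44.296 kJ
n = 1.51 / 46.07 = 0.03278 mol
q_rxn = −q_cal = -44.296 kJ
ΔH = -44.296 / 0.03278 = -1351 kJ/mol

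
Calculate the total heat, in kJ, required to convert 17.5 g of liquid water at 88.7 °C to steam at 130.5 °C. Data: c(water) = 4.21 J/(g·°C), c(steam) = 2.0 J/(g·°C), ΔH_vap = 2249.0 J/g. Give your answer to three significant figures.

q = 41.3 kJ

q1 (heat water 88.7→100.0 °C): 17.5 × 4.21 × 11.3 = 833 J
q2 (vaporize at 100 °C): 17.5 × 2249.0 = 39358 J
q3 (heat steam 100.0→130.5 °C): 17.5 × 2.0 × 30.5 = 1068 J
Total: 833 + 39358 + 1068 = 41259 J = 41.3 kJ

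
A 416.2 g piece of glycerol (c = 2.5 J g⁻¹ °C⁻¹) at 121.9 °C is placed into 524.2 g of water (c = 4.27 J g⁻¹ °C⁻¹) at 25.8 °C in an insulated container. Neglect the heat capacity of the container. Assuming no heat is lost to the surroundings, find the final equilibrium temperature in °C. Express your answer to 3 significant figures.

Heat lost by glycerol = heat gained by water.
(416.2)(2.5)(121.9 − T) = (524.2)(4.27)(T − 25.8)
1040.5 (121.9 − T) = 2238.334 (T − 25.8)
126840 − 1040.5 T = 2238.334 T − 57749
184589 = 3278.834 T
T = 56.30 °C

T_f = 56.3 °C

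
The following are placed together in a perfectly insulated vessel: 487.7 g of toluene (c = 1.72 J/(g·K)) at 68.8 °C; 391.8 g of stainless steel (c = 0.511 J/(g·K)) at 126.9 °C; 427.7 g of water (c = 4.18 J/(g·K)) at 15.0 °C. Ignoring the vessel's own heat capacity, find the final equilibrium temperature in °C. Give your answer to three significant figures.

T_f = 38.9 °C

Σ mᵢcᵢ(T − Tᵢ) = 0  ⇒  T = Σ mᵢcᵢTᵢ / Σ mᵢcᵢ
Σ mᵢcᵢ = 487.7×1.72 + 391.8×0.511 + 427.7×4.18 = 2826.8398
Σ mᵢcᵢTᵢ = 838.844×68.8 + 200.2098×126.9 + 1787.786×15.0 = 109940
T = 109940 / 2826.8398 = 38.89 °C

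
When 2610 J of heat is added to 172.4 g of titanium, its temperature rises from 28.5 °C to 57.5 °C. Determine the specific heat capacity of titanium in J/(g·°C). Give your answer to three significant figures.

c = q / (m ΔT) = 2610 / (172.4 × 29.0)
c = 2610 / 4999.6 = 0.522 J/(g·°C)

c = 0.522 J/(g·°C)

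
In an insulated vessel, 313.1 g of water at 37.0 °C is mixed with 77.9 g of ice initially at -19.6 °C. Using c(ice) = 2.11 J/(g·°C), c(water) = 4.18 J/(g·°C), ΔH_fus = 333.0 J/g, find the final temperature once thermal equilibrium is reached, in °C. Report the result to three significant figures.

Heat to bring ice to 0 °C and melt it: q₁ = 77.9×2.11×19.6 + 77.9×333.0 = 29162 J
Heat the water can supply cooling to 0 °C: 313.1×4.18×37.0 = 48424.0 J > q₁, so all ice melts.
Energy balance: 313.1×4.18×(37.0 − T) = 29162 + 77.9×4.18×(T − 0)
1308.758(37.0 − T) = 29162 + 325.622 T
48424.0 − 29162 = 1634.380 T
T = 19262.0 / 1634.380 = 11.79 °C

T_f = 11.8 °C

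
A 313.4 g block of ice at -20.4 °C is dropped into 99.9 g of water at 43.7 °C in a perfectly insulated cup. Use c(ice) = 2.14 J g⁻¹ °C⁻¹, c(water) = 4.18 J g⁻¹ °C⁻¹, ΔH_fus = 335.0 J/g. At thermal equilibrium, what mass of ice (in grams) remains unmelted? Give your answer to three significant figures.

m_ice remaining = 300 g

Heat to warm all ice to 0 °C: 313.4×2.14×20.4 = 13682 J
Heat released by water cooling to 0 °C: 99.9×4.18×43.7 = 18248 J
18248 J < 13682 + 313.4×335.0 = 118671 J, so not all ice melts; final T = 0 °C.
Heat left for melting: 18248 − 13682 = 4566 J
Mass melted = 4566 / 335.0 = 13.63 g
Ice remaining = 313.4 − 13.63 = 299.77 g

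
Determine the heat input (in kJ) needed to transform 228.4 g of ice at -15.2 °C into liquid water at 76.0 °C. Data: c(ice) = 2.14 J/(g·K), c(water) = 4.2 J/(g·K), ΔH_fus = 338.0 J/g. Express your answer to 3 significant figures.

q = 158 kJ

q1 (heat ice -15.2→0.0 °C): 228.4 × 2.14 × 15.2 = 7429 J
q2 (melt at 0 °C): 228.4 × 338.0 = 77199 J
q3 (heat water 0.0→76.0 °C): 228.4 × 4.2 × 76.0 = 72905 J
Total: 7429 + 77199 + 72905 = 157533 J = 158 kJ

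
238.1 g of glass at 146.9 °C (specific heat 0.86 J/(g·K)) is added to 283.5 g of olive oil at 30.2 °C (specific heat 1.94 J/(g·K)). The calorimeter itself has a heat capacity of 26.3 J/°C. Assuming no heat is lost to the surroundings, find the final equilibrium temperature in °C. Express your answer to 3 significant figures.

Heat lost by glass = heat gained by olive oil + calorimeter.
(238.1)(0.86)(146.9 − T) = [(283.5)(1.94) + 26.3](T − 30.2)
204.766 (146.9 − T) = 576.29 (T − 30.2)
30080 − 204.766 T = 576.29 T − 17404
47484 = 781.056 T
T = 60.79 °C

T_f = 60.8 °C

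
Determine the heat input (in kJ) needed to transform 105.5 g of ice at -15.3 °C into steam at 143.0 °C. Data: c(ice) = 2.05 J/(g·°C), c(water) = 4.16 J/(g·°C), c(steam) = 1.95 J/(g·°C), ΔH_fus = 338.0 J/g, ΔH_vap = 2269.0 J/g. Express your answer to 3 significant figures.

q1 (heat ice -15.3→0.0 °C): 105.5 × 2.05 × 15.3 = 3309 J
q2 (melt at 0 °C): 105.5 × 338.0 = 35659 J
q3 (heat water 0.0→100.0 °C): 105.5 × 4.16 × 100.0 = 43888 J
q4 (vaporize at 100 °C): 105.5 × 2269.0 = 239380 J
q5 (heat steam 100.0→143.0 °C): 105.5 × 1.95 × 43.0 = 8846 J
Total: 3309 + 35659 + 43888 + 239380 + 8846 = 331082 J = 331 kJ

q = 331 kJ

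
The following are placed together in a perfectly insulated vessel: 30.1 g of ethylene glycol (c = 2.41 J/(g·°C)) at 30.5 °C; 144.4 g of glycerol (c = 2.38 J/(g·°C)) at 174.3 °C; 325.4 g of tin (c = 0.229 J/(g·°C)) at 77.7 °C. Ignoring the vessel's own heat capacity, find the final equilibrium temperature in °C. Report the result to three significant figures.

T_f = 138 °C

Σ mᵢcᵢ(T − Tᵢ) = 0  ⇒  T = Σ mᵢcᵢTᵢ / Σ mᵢcᵢ
Σ mᵢcᵢ = 30.1×2.41 + 144.4×2.38 + 325.4×0.229 = 490.7296
Σ mᵢcᵢTᵢ = 72.541×30.5 + 343.672×174.3 + 74.5166×77.7 = 67904
T = 67904 / 490.7296 = 138.4 °C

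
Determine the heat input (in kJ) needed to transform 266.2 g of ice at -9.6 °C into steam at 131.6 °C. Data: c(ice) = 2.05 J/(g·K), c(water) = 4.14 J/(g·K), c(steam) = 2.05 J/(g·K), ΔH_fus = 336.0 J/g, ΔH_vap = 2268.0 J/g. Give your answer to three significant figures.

q = 826 kJ

q1 (heat ice -9.6→0.0 °C): 266.2 × 2.05 × 9.6 = 5239 J
q2 (melt at 0 °C): 266.2 × 336.0 = 89443 J
q3 (heat water 0.0→100.0 °C): 266.2 × 4.14 × 100.0 = 110207 J
q4 (vaporize at 100 °C): 266.2 × 2268.0 = 603742 J
q5 (heat steam 100.0→131.6 °C): 266.2 × 2.05 × 31.6 = 17244 J
Total: 5239 + 89443 + 110207 + 603742 + 17244 = 825875 J = 826 kJ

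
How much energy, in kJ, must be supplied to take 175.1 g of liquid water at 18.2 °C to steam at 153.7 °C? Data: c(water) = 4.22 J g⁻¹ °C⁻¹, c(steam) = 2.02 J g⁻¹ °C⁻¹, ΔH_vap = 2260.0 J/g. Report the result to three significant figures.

q = 475 kJ

q1 (heat water 18.2→100.0 °C): 175.1 × 4.22 × 81.8 = 60444 J
q2 (vaporize at 100 °C): 175.1 × 2260.0 = 395726 J
q3 (heat steam 100.0→153.7 °C): 175.1 × 2.02 × 53.7 = 18994 J
Total: 60444 + 395726 + 18994 = 475164 J = 475 kJ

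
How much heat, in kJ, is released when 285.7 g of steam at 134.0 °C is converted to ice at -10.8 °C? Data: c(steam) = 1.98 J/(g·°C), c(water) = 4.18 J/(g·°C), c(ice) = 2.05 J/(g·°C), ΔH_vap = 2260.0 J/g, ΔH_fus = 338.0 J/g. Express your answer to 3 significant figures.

q = 887 kJ

q1 (cool steam 134.0→100 °C): 285.7 × 1.98 × 34.0 = 19233 J
q2 (condense at 100 °C): 285.7 × 2260.0 = 645682 J
q3 (cool water 100→0 °C): 285.7 × 4.18 × 100.0 = 119423 J
q4 (freeze at 0 °C): 285.7 × 338.0 = 96567 J
q5 (cool ice 0→-10.8 °C): 285.7 × 2.05 × 10.8 = 6325 J
Total: 19233 + 645682 + 119423 + 96567 + 6325 = 887230 J = 887 kJ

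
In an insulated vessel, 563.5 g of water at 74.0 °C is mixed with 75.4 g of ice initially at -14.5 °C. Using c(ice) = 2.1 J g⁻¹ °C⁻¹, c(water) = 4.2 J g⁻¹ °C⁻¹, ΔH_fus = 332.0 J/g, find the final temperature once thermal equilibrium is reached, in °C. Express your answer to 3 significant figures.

T_f = 55.1 °C

Heat to bring ice to 0 °C and melt it: q₁ = 75.4×2.1×14.5 + 75.4×332.0 = 27329 J
Heat the water can supply cooling to 0 °C: 563.5×4.2×74.0 = 175136 J > q₁, so all ice melts.
Energy balance: 563.5×4.2×(74.0 − T) = 27329 + 75.4×4.2×(T − 0)
2366.7(74.0 − T) = 27329 + 316.68 T
175136 − 27329 = 2683.38 T
T = 147807 / 2683.38 = 55.08 °C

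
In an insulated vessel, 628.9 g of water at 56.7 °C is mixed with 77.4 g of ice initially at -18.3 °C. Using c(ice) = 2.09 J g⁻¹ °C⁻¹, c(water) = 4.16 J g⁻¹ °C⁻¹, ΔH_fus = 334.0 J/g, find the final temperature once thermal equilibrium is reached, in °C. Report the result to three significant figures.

T_f = 40.7 °C

Heat to bring ice to 0 °C and melt it: q₁ = 77.4×2.09×18.3 + 77.4×334.0 = 28812 J
Heat the water can supply cooling to 0 °C: 628.9×4.16×56.7 = 148340 J > q₁, so all ice melts.
Energy balance: 628.9×4.16×(56.7 − T) = 28812 + 77.4×4.16×(T − 0)
2616.224(56.7 − T) = 28812 + 321.984 T
148340 − 28812 = 2938.208 T
T = 119528 / 2938.208 = 40.68 °C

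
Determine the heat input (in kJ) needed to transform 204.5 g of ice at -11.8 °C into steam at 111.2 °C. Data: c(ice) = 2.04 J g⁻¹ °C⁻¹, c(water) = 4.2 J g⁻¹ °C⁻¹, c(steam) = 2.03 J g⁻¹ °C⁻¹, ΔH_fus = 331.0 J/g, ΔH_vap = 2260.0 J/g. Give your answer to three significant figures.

q1 (heat ice -11.8→0.0 °C): 204.5 × 2.04 × 11.8 = 4923 J
q2 (melt at 0 °C): 204.5 × 331.0 = 67690 J
q3 (heat water 0.0→100.0 °C): 204.5 × 4.2 × 100.0 = 85890 J
q4 (vaporize at 100 °C): 204.5 × 2260.0 = 462170 J
q5 (heat steam 100.0→111.2 °C): 204.5 × 2.03 × 11.2 = 4650 J
Total: 4923 + 67690 + 85890 + 462170 + 4650 = 625323 J = 625 kJ

q = 625 kJ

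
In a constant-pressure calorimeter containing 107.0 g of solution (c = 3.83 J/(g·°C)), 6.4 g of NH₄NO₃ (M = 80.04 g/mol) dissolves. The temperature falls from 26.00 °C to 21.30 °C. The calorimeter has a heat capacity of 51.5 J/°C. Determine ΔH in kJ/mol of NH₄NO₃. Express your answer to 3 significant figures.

ΔH = 27.1 kJ/mol

|ΔT| = |21.30 − 26.00| = 4.70 °C
|q_surr| = (107.0 × 3.83 + 51.5) × 4.70 = 461.31 × 4.70 = 2168 J
n(NH₄NO₃) = 6.4 / 80.04 = 0.07996 mol
Temperature fell, so q_rxn = +|q_surr| = 2.168 kJ
ΔH = q_rxn / n = 27.11 kJ/mol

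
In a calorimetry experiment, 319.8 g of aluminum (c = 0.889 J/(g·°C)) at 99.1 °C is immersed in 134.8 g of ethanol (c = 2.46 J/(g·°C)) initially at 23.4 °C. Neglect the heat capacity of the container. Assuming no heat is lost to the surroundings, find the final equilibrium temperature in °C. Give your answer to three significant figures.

T_f = 58.3 °C

Heat lost by aluminum = heat gained by ethanol.
(319.8)(0.889)(99.1 − T) = (134.8)(2.46)(T − 23.4)
284.3022 (99.1 − T) = 331.608 (T − 23.4)
28174 − 284.3022 T = 331.608 T − 7759.6
35933.6 = 615.9102 T
T = 58.34 °C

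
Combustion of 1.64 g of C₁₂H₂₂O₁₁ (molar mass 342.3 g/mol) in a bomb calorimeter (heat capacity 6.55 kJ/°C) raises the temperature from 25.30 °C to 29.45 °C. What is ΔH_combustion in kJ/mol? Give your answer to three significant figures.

ΔH = -5670 kJ/mol

ΔT = 29.45 − 25.30 = 4.15 °C
q_cal = C_cal × ΔT = 6.55 × 4.15 = 27.1825 kJ
n = 1.64 / 342.3 = 0.004791 mol
q_rxn = −q_cal = -27.1825 kJ
ΔH = -27.1825 / 0.004791 = -5674 kJ/mol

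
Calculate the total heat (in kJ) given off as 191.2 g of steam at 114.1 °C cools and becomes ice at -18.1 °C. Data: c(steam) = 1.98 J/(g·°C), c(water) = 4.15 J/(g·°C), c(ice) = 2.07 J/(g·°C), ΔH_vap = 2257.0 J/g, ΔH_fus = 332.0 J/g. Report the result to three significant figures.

q = 587 kJ

q1 (cool steam 114.1→100 °C): 191.2 × 1.98 × 14.1 = 5338 J
q2 (condense at 100 °C): 191.2 × 2257.0 = 431538 J
q3 (cool water 100→0 °C): 191.2 × 4.15 × 100.0 = 79348 J
q4 (freeze at 0 °C): 191.2 × 332.0 = 63478 J
q5 (cool ice 0→-18.1 °C): 191.2 × 2.07 × 18.1 = 7164 J
Total: 5338 + 431538 + 79348 + 63478 + 7164 = 586866 J = 587 kJ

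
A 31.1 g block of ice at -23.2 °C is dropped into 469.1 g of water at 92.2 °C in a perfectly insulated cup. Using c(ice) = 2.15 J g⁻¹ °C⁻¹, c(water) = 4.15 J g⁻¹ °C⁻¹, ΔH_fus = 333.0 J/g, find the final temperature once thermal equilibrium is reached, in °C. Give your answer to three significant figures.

T_f = 80.7 °C

Heat to bring ice to 0 °C and melt it: q₁ = 31.1×2.15×23.2 + 31.1×333.0 = 11908 J
Heat the water can supply cooling to 0 °C: 469.1×4.15×92.2 = 179492 J > q₁, so all ice melts.
Energy balance: 469.1×4.15×(92.2 − T) = 11908 + 31.1×4.15×(T − 0)
1946.765(92.2 − T) = 11908 + 129.065 T
179492 − 11908 = 2075.830 T
T = 167584 / 2075.830 = 80.73 °C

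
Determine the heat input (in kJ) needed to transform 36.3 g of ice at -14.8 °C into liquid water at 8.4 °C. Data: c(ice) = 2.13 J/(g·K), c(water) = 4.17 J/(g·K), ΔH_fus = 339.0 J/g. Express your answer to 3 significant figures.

q1 (heat ice -14.8→0.0 °C): 36.3 × 2.13 × 14.8 = 1144 J
q2 (melt at 0 °C): 36.3 × 339.0 = 12306 J
q3 (heat water 0.0→8.4 °C): 36.3 × 4.17 × 8.4 = 1272 J
Total: 1144 + 12306 + 1272 = 14722 J = 14.7 kJ

q = 14.7 kJ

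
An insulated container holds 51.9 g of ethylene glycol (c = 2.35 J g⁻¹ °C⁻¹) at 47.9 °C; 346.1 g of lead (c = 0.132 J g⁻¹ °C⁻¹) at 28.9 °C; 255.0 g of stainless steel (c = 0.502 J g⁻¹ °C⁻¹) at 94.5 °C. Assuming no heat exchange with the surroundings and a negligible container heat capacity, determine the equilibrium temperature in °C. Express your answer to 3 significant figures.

T_f = 65.1 °C

Σ mᵢcᵢ(T − Tᵢ) = 0  ⇒  T = Σ mᵢcᵢTᵢ / Σ mᵢcᵢ
Σ mᵢcᵢ = 51.9×2.35 + 346.1×0.132 + 255.0×0.502 = 295.6602
Σ mᵢcᵢTᵢ = 121.965×47.9 + 45.6852×28.9 + 128.01×94.5 = 19259
T = 19259 / 295.6602 = 65.14 °C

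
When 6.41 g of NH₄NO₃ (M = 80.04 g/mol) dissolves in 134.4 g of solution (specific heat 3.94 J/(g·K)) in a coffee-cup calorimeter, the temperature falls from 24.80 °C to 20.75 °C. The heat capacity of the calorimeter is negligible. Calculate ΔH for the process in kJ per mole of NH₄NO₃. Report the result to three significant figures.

ΔH = 26.8 kJ/mol

|ΔT| = |20.75 − 24.80| = 4.05 °C
|q_surr| = (134.4 × 3.94) × 4.05 = 529.536 × 4.05 = 2145 J
n(NH₄NO₃) = 6.41 / 80.04 = 0.08008 mol
Temperature fell, so q_rxn = +|q_surr| = 2.145 kJ
ΔH = q_rxn / n = 26.79 kJ/mol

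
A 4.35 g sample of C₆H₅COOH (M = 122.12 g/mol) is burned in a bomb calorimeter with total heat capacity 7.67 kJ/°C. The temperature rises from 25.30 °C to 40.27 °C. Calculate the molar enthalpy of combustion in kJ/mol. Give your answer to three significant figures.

ΔH = -3220 kJ/mol

ΔT = 40.27 − 25.30 = 14.97 °C
q_cal = C_cal × ΔT = 7.67 × 14.97 = 114.8199 kJ
n = 4.35 / 122.12 = 0.03562 mol
q_rxn = −q_cal = -114.8199 kJ
ΔH = -114.8199 / 0.03562 = -3223 kJ/mol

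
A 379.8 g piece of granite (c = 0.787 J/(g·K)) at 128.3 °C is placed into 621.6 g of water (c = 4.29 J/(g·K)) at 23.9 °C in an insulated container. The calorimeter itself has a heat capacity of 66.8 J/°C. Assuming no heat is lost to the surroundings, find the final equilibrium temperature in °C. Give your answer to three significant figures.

T_f = 34.2 °C

Heat lost by granite = heat gained by water + calorimeter.
(379.8)(0.787)(128.3 − T) = [(621.6)(4.29) + 66.8](T − 23.9)
298.9026 (128.3 − T) = 2733.464 (T − 23.9)
38349 − 298.9026 T = 2733.464 T − 65330
103679 = 3032.3666 T
T = 34.19 °C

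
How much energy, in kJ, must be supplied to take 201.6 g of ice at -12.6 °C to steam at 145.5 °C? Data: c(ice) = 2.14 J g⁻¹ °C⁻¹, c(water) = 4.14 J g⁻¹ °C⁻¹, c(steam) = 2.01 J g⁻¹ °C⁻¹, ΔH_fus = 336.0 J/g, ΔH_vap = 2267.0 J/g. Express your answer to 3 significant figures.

q1 (heat ice -12.6→0.0 °C): 201.6 × 2.14 × 12.6 = 5436 J
q2 (melt at 0 °C): 201.6 × 336.0 = 67738 J
q3 (heat water 0.0→100.0 °C): 201.6 × 4.14 × 100.0 = 83462 J
q4 (vaporize at 100 °C): 201.6 × 2267.0 = 457027 J
q5 (heat steam 100.0→145.5 °C): 201.6 × 2.01 × 45.5 = 18437 J
Total: 5436 + 67738 + 83462 + 457027 + 18437 = 632100 J = 632 kJ

q = 632 kJ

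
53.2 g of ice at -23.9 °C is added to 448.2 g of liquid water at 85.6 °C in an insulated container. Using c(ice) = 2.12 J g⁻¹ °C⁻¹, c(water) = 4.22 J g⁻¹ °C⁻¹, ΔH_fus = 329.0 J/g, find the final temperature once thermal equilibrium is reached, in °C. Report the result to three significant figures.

T_f = 67.0 °C

Heat to bring ice to 0 °C and melt it: q₁ = 53.2×2.12×23.9 + 53.2×329.0 = 20198 J
Heat the water can supply cooling to 0 °C: 448.2×4.22×85.6 = 161904 J > q₁, so all ice melts.
Energy balance: 448.2×4.22×(85.6 − T) = 20198 + 53.2×4.22×(T − 0)
1891.404(85.6 − T) = 20198 + 224.504 T
161904 − 20198 = 2115.908 T
T = 141706 / 2115.908 = 66.97 °C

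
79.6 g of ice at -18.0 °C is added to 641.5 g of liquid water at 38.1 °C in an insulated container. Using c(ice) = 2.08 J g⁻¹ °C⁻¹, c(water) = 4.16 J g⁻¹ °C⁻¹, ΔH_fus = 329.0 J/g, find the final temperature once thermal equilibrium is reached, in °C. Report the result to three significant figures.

Heat to bring ice to 0 °C and melt it: q₁ = 79.6×2.08×18.0 + 79.6×329.0 = 29169 J
Heat the water can supply cooling to 0 °C: 641.5×4.16×38.1 = 101675 J > q₁, so all ice melts.
Energy balance: 641.5×4.16×(38.1 − T) = 29169 + 79.6×4.16×(T − 0)
2668.64(38.1 − T) = 29169 + 331.136 T
101675 − 29169 = 2999.776 T
T = 72506 / 2999.776 = 24.17 °C

T_f = 24.2 °C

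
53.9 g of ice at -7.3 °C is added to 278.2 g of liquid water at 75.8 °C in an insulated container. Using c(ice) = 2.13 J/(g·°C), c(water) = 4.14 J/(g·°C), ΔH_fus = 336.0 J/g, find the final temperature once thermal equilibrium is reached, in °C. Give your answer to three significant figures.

T_f = 49.7 °C

Heat to bring ice to 0 °C and melt it: q₁ = 53.9×2.13×7.3 + 53.9×336.0 = 18948 J
Heat the water can supply cooling to 0 °C: 278.2×4.14×75.8 = 87302.5 J > q₁, so all ice melts.
Energy balance: 278.2×4.14×(75.8 − T) = 18948 + 53.9×4.14×(T − 0)
1151.748(75.8 − T) = 18948 + 223.146 T
87302.5 − 18948 = 1374.894 T
T = 68354.5 / 1374.894 = 49.72 °C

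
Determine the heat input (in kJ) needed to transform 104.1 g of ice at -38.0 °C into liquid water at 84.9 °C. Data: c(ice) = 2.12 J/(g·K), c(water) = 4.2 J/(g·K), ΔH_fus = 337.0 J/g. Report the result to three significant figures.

q = 80.6 kJ

q1 (heat ice -38.0→0.0 °C): 104.1 × 2.12 × 38.0 = 8386 J
q2 (melt at 0 °C): 104.1 × 337.0 = 35082 J
q3 (heat water 0.0→84.9 °C): 104.1 × 4.2 × 84.9 = 37120 J
Total: 8386 + 35082 + 37120 = 80588 J = 80.6 kJ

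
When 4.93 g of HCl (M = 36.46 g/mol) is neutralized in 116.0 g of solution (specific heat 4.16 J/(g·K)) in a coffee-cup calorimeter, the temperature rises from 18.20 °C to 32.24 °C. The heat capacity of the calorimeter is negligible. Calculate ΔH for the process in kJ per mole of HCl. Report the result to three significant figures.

|ΔT| = |32.24 − 18.20| = 14.04 °C
|q_surr| = (116.0 × 4.16) × 14.04 = 482.56 × 14.04 = 6775 J
n(HCl) = 4.93 / 36.46 = 0.1352 mol
Temperature rose, so q_rxn = −|q_surr| = -6.775 kJ
ΔH = q_rxn / n = -50.11 kJ/mol

ΔH = -50.1 kJ/mol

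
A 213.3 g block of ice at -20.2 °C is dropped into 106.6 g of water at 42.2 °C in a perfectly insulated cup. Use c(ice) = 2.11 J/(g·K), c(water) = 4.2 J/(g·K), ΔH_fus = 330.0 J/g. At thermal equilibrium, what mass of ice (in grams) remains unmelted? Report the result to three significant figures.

Heat to warm all ice to 0 °C: 213.3×2.11×20.2 = 9091.3 J
Heat released by water cooling to 0 °C: 106.6×4.2×42.2 = 18894 J
18894 J < 9091.3 + 213.3×330.0 = 79480.3 J, so not all ice melts; final T = 0 °C.
Heat left for melting: 18894 − 9091.3 = 9802.7 J
Mass melted = 9802.7 / 330.0 = 29.71 g
Ice remaining = 213.3 − 29.71 = 183.59 g

m_ice remaining = 184 g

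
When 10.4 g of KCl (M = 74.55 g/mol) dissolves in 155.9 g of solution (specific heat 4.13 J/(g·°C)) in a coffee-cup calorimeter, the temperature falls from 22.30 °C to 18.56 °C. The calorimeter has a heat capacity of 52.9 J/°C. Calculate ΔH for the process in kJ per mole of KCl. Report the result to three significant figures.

|ΔT| = |18.56 − 22.30| = 3.74 °C
|q_surr| = (155.9 × 4.13 + 52.9) × 3.74 = 696.767 × 3.74 = 2606 J
n(KCl) = 10.4 / 74.55 = 0.1395 mol
Temperature fell, so q_rxn = +|q_surr| = 2.606 kJ
ΔH = q_rxn / n = 18.68 kJ/mol

ΔH = 18.7 kJ/mol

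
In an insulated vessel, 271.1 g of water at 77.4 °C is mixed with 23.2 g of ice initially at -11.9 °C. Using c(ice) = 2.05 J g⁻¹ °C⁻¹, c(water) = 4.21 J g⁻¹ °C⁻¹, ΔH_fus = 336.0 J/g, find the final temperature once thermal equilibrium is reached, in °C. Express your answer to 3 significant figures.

T_f = 64.6 °C

Heat to bring ice to 0 °C and melt it: q₁ = 23.2×2.05×11.9 + 23.2×336.0 = 8361.2 J
Heat the water can supply cooling to 0 °C: 271.1×4.21×77.4 = 88339.0 J > q₁, so all ice melts.
Energy balance: 271.1×4.21×(77.4 − T) = 8361.2 + 23.2×4.21×(T − 0)
1141.331(77.4 − T) = 8361.2 + 97.672 T
88339.0 − 8361.2 = 1239.003 T
T = 79977.8 / 1239.003 = 64.55 °C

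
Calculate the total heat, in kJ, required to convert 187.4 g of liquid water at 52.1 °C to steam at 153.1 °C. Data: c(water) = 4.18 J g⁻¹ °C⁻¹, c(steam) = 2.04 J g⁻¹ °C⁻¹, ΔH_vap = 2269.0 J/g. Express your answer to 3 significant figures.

q1 (heat water 52.1→100.0 °C): 187.4 × 4.18 × 47.9 = 37522 J
q2 (vaporize at 100 °C): 187.4 × 2269.0 = 425211 J
q3 (heat steam 100.0→153.1 °C): 187.4 × 2.04 × 53.1 = 20300 J
Total: 37522 + 425211 + 20300 = 483033 J = 483 kJ

q = 483 kJ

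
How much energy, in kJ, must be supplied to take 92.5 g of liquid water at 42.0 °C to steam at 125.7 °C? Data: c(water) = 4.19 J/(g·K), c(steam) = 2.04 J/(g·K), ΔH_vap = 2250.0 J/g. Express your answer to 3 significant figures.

q = 235 kJ

q1 (heat water 42.0→100.0 °C): 92.5 × 4.19 × 58.0 = 22479 J
q2 (vaporize at 100 °C): 92.5 × 2250.0 = 208125 J
q3 (heat steam 100.0→125.7 °C): 92.5 × 2.04 × 25.7 = 4850 J
Total: 22479 + 208125 + 4850 = 235454 J = 235 kJ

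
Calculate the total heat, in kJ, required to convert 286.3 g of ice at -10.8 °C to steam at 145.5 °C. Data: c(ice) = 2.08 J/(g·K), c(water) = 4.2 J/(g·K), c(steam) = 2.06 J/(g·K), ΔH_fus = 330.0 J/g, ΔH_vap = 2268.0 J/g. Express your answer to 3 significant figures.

q = 897 kJ

q1 (heat ice -10.8→0.0 °C): 286.3 × 2.08 × 10.8 = 6431 J
q2 (melt at 0 °C): 286.3 × 330.0 = 94479 J
q3 (heat water 0.0→100.0 °C): 286.3 × 4.2 × 100.0 = 120246 J
q4 (vaporize at 100 °C): 286.3 × 2268.0 = 649328 J
q5 (heat steam 100.0→145.5 °C): 286.3 × 2.06 × 45.5 = 26835 J
Total: 6431 + 94479 + 120246 + 649328 + 26835 = 897319 J = 897 kJ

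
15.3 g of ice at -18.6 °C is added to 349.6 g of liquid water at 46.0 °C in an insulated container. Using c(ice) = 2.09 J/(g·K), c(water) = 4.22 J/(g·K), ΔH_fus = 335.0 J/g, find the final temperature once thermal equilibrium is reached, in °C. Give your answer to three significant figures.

T_f = 40.4 °C

Heat to bring ice to 0 °C and melt it: q₁ = 15.3×2.09×18.6 + 15.3×335.0 = 5720.3 J
Heat the water can supply cooling to 0 °C: 349.6×4.22×46.0 = 67864.4 J > q₁, so all ice melts.
Energy balance: 349.6×4.22×(46.0 − T) = 5720.3 + 15.3×4.22×(T − 0)
1475.312(46.0 − T) = 5720.3 + 64.566 T
67864.4 − 5720.3 = 1539.878 T
T = 62144.1 / 1539.878 = 40.36 °C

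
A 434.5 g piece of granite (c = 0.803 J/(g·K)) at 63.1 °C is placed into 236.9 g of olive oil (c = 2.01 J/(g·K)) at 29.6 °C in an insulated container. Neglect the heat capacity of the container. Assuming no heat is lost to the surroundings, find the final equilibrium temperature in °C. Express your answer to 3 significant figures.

Heat lost by granite = heat gained by olive oil.
(434.5)(0.803)(63.1 − T) = (236.9)(2.01)(T − 29.6)
348.9035 (63.1 − T) = 476.169 (T − 29.6)
22016 − 348.9035 T = 476.169 T − 14095
36111 = 825.0725 T
T = 43.77 °C

T_f = 43.8 °C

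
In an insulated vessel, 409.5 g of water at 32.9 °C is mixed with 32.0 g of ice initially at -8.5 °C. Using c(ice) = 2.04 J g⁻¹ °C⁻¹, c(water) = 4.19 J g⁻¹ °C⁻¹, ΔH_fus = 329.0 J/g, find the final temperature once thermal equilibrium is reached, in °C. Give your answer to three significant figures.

T_f = 24.5 °C

Heat to bring ice to 0 °C and melt it: q₁ = 32.0×2.04×8.5 + 32.0×329.0 = 11083 J
Heat the water can supply cooling to 0 °C: 409.5×4.19×32.9 = 56450.0 J > q₁, so all ice melts.
Energy balance: 409.5×4.19×(32.9 − T) = 11083 + 32.0×4.19×(T − 0)
1715.805(32.9 − T) = 11083 + 134.08 T
56450.0 − 11083 = 1849.885 T
T = 45367.0 / 1849.885 = 24.52 °C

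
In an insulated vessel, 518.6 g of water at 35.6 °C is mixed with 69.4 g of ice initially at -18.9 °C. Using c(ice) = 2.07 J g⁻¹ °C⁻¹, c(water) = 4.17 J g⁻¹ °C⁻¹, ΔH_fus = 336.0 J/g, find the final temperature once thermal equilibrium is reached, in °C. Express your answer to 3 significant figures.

T_f = 20.8 °C

Heat to bring ice to 0 °C and melt it: q₁ = 69.4×2.07×18.9 + 69.4×336.0 = 26034 J
Heat the water can supply cooling to 0 °C: 518.6×4.17×35.6 = 76987.2 J > q₁, so all ice melts.
Energy balance: 518.6×4.17×(35.6 − T) = 26034 + 69.4×4.17×(T − 0)
2162.562(35.6 − T) = 26034 + 289.398 T
76987.2 − 26034 = 2451.960 T
T = 50953.2 / 2451.960 = 20.78 °C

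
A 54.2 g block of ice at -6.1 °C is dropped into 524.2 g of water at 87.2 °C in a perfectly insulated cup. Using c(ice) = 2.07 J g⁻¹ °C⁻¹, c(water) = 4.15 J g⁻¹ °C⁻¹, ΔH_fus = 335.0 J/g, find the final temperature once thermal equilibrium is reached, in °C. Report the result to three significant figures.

T_f = 71.2 °C

Heat to bring ice to 0 °C and melt it: q₁ = 54.2×2.07×6.1 + 54.2×335.0 = 18841 J
Heat the water can supply cooling to 0 °C: 524.2×4.15×87.2 = 189697 J > q₁, so all ice melts.
Energy balance: 524.2×4.15×(87.2 − T) = 18841 + 54.2×4.15×(T − 0)
2175.43(87.2 − T) = 18841 + 224.93 T
189697 − 18841 = 2400.36 T
T = 170856 / 2400.36 = 71.18 °C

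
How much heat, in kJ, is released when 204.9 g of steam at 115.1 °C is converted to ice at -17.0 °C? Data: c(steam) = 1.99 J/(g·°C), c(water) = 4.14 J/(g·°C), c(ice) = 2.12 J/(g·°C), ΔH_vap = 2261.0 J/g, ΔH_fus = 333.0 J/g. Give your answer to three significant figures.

q1 (cool steam 115.1→100 °C): 204.9 × 1.99 × 15.1 = 6157 J
q2 (condense at 100 °C): 204.9 × 2261.0 = 463279 J
q3 (cool water 100→0 °C): 204.9 × 4.14 × 100.0 = 84829 J
q4 (freeze at 0 °C): 204.9 × 333.0 = 68232 J
q5 (cool ice 0→-17.0 °C): 204.9 × 2.12 × 17.0 = 7385 J
Total: 6157 + 463279 + 84829 + 68232 + 7385 = 629882 J = 630 kJ

q = 630 kJ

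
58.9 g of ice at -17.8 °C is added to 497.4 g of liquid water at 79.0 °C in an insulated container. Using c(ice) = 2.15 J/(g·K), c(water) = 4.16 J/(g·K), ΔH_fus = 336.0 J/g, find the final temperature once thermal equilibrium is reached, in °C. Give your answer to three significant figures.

T_f = 61.1 °C

Heat to bring ice to 0 °C and melt it: q₁ = 58.9×2.15×17.8 + 58.9×336.0 = 22045 J
Heat the water can supply cooling to 0 °C: 497.4×4.16×79.0 = 163466 J > q₁, so all ice melts.
Energy balance: 497.4×4.16×(79.0 − T) = 22045 + 58.9×4.16×(T − 0)
2069.184(79.0 − T) = 22045 + 245.024 T
163466 − 22045 = 2314.208 T
T = 141421 / 2314.208 = 61.11 °C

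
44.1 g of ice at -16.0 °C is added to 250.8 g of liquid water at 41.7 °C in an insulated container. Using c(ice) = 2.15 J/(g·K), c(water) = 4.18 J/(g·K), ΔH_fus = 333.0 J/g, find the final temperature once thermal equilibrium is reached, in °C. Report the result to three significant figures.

T_f = 22.3 °C

Heat to bring ice to 0 °C and melt it: q₁ = 44.1×2.15×16.0 + 44.1×333.0 = 16202 J
Heat the water can supply cooling to 0 °C: 250.8×4.18×41.7 = 43715.9 J > q₁, so all ice melts.
Energy balance: 250.8×4.18×(41.7 − T) = 16202 + 44.1×4.18×(T − 0)
1048.344(41.7 − T) = 16202 + 184.338 T
43715.9 − 16202 = 1232.682 T
T = 27513.9 / 1232.682 = 22.32 °C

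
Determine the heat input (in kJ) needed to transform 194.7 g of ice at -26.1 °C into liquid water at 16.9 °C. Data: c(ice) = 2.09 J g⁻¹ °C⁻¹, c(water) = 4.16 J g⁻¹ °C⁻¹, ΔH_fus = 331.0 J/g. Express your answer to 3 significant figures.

q1 (heat ice -26.1→0.0 °C): 194.7 × 2.09 × 26.1 = 10621 J
q2 (melt at 0 °C): 194.7 × 331.0 = 64446 J
q3 (heat water 0.0→16.9 °C): 194.7 × 4.16 × 16.9 = 13688 J
Total: 10621 + 64446 + 13688 = 88755 J = 88.8 kJ

q = 88.8 kJ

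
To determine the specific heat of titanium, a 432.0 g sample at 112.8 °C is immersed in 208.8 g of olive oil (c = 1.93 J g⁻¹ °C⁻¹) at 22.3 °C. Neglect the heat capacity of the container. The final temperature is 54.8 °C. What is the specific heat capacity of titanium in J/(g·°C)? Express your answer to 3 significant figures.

c = 0.523 J/(g·°C)

q_gained = (208.8 × 1.93) × (54.8 − 22.3) = 13100 J
q_lost = 432.0 × c × (112.8 − 54.8) = 25056 c
Set equal: c = 13100 / 25056 = 0.523 J/(g·°C)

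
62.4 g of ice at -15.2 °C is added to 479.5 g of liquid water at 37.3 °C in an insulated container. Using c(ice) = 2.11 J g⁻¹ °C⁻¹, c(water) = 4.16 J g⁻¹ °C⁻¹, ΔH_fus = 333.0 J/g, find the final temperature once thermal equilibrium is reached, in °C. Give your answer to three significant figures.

T_f = 22.9 °C

Heat to bring ice to 0 °C and melt it: q₁ = 62.4×2.11×15.2 + 62.4×333.0 = 22780 J
Heat the water can supply cooling to 0 °C: 479.5×4.16×37.3 = 74403.1 J > q₁, so all ice melts.
Energy balance: 479.5×4.16×(37.3 − T) = 22780 + 62.4×4.16×(T − 0)
1994.72(37.3 − T) = 22780 + 259.584 T
74403.1 − 22780 = 2254.304 T
T = 51623.1 / 2254.304 = 22.90 °C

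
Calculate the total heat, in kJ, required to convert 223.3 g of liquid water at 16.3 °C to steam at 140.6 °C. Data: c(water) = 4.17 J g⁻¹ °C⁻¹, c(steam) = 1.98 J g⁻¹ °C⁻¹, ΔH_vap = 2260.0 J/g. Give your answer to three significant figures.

q1 (heat water 16.3→100.0 °C): 223.3 × 4.17 × 83.7 = 77938 J
q2 (vaporize at 100 °C): 223.3 × 2260.0 = 504658 J
q3 (heat steam 100.0→140.6 °C): 223.3 × 1.98 × 40.6 = 17951 J
Total: 77938 + 504658 + 17951 = 600547 J = 601 kJ

q = 601 kJ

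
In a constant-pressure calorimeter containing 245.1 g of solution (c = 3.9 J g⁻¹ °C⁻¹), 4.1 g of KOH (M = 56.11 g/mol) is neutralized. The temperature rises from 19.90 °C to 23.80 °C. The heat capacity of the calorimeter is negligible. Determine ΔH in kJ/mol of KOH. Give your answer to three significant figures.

|ΔT| = |23.80 − 19.90| = 3.90 °C
|q_surr| = (245.1 × 3.9) × 3.90 = 955.89 × 3.90 = 3728 J
n(KOH) = 4.1 / 56.11 = 0.07307 mol
Temperature rose, so q_rxn = −|q_surr| = -3.728 kJ
ΔH = q_rxn / n = -51.02 kJ/mol

ΔH = -51.0 kJ/mol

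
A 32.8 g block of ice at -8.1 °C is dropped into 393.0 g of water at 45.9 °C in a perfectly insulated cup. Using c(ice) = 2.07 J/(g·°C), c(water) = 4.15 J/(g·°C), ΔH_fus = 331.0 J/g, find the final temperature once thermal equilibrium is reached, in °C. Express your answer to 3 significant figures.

T_f = 35.9 °C

Heat to bring ice to 0 °C and melt it: q₁ = 32.8×2.07×8.1 + 32.8×331.0 = 11407 J
Heat the water can supply cooling to 0 °C: 393.0×4.15×45.9 = 74860.6 J > q₁, so all ice melts.
Energy balance: 393.0×4.15×(45.9 − T) = 11407 + 32.8×4.15×(T − 0)
1630.95(45.9 − T) = 11407 + 136.12 T
74860.6 − 11407 = 1767.07 T
T = 63453.6 / 1767.07 = 35.91 °C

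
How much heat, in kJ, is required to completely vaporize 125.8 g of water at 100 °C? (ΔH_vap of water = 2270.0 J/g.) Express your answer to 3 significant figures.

q = m × ΔH_vap = 125.8 × 2270.0 = 285600 J = 286 kJ

q = 286 kJ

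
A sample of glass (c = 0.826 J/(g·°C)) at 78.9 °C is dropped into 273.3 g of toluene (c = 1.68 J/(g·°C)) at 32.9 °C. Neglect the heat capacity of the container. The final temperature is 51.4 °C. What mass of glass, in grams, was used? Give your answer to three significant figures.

m = 374 g

q_gained = (273.3 × 1.68) × (51.4 − 32.9) = 8494 J
q_lost = m × 0.826 × (78.9 − 51.4) = 22.715 m
m = 8494 / 22.715 = 374 g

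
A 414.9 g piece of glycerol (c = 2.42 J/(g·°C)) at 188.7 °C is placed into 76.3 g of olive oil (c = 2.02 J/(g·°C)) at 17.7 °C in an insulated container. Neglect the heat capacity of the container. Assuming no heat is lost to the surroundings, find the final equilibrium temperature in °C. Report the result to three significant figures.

T_f = 166 °C

Heat lost by glycerol = heat gained by olive oil.
(414.9)(2.42)(188.7 − T) = (76.3)(2.02)(T − 17.7)
1004.058 (188.7 − T) = 154.126 (T − 17.7)
189470 − 1004.058 T = 154.126 T − 2728.0
192198.0 = 1158.184 T
T = 165.9 °C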